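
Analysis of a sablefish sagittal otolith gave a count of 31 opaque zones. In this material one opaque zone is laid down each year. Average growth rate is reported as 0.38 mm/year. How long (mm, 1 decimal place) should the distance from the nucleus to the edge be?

11.8 mm

The record spans 31 years at 0.38 mm per year.
Length ≈ 0.38 × 31 = 11.8 mm.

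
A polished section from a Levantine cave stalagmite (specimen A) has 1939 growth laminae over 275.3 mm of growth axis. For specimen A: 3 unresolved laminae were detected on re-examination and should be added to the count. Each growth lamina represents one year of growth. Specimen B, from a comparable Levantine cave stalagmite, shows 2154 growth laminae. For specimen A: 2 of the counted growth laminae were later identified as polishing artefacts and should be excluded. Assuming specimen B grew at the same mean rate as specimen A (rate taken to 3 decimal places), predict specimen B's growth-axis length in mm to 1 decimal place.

Specimen A: after corrections the count is 1939 − 2 + 3 = 1940 growth laminae.
A: Mean rate = 275.3 mm / 1940 years ≈ 0.142 mm/yr.
B's length ≈ 0.142 × 2154 = 305.9 mm.

305.9 mm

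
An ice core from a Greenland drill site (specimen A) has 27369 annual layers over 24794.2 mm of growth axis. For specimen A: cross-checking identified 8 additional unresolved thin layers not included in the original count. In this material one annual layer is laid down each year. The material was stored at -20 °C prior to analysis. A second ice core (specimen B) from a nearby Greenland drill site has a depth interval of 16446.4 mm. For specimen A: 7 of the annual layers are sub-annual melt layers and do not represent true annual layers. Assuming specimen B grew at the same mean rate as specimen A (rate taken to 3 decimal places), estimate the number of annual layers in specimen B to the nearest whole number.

Specimen A: adjusted count: 27369 − 7 + 8 = 27370 annual layers.
A: 24794.2 mm over 27370 years gives 24794.2 / 27370 ≈ 0.906 mm/yr.
Specimen B: 16446.4 mm / 0.906 mm per year = 18152.76 years ≈ 18153 annual layers.

18153 annual layers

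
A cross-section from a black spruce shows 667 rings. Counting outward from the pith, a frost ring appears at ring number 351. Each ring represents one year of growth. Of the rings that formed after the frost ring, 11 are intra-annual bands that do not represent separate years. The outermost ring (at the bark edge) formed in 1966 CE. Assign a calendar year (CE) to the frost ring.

1661 CE

The frost ring sits at ring 351 from the pith, so 667 − 351 = 316 rings formed after it.
316 − 11 false = 305 true rings after the frost ring.
Counting back 305 years from 1966 CE places the frost ring in 1966 − 305 = 1661 CE.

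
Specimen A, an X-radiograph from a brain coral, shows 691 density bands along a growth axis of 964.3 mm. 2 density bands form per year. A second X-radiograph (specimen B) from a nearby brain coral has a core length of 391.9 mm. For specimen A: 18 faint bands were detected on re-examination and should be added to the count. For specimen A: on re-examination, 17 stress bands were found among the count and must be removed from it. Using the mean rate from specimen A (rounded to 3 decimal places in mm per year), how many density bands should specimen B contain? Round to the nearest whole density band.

281 density bands

Specimen A: true density band count = 691 − 17 + 18 = 692.
Specimen A: 692 density bands at 2 per year is 692 / 2 = 346 years.
A: Mean rate = 964.3 mm / 346 years ≈ 2.787 mm/year.
For B, 391.9 / 2.787 = 140.62 years; at 2 density bands per year that is 140.62 × 2 ≈ 281 density bands.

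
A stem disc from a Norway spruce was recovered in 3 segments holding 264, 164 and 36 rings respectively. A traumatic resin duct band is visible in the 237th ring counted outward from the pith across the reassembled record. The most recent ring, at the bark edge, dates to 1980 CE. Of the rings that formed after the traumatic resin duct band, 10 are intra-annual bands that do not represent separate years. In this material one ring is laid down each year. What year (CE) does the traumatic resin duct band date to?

1763 CE

Total rings = 264 + 164 + 36 = 464.
Between ring 237 and the bark edge there are 464 − 237 = 227 rings.
227 − 10 false = 217 true rings after the traumatic resin duct band.
The ring at the bark edge is 1980 CE, so the traumatic resin duct band dates to 1980 − 217 = 1763 CE.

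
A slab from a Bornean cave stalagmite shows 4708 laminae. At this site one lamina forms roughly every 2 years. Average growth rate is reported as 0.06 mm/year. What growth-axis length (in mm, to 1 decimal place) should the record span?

565.0 mm

Multiplying by 2 years per lamina: 4708 × 2 = 9416 years.
Length ≈ 0.06 × 9416 = 565.0 mm.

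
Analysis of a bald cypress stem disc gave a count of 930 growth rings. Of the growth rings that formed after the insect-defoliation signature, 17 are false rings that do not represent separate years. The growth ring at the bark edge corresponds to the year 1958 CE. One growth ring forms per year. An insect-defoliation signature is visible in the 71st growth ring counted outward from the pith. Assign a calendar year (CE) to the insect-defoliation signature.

Between growth ring 71 and the bark edge there are 930 − 71 = 859 growth rings.
859 − 17 false = 842 true growth rings after the insect-defoliation signature.
1958 − 842 = 1116 CE.

1116 CE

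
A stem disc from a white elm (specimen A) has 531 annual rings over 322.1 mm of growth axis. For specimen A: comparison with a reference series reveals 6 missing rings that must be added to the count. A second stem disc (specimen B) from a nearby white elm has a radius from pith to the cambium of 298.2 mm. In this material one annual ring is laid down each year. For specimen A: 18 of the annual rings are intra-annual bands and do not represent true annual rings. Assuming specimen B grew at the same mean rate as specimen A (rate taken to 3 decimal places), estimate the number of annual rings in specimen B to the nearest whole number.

480 annual rings

Specimen A: correcting the raw count gives 531 − 18 + 6 = 519 true annual rings.
A: Extension rate ≈ 322.1 / 519 = 0.621 mm/year.
B spans 298.2 / 0.621 = 480.19 years ≈ 480 annual rings.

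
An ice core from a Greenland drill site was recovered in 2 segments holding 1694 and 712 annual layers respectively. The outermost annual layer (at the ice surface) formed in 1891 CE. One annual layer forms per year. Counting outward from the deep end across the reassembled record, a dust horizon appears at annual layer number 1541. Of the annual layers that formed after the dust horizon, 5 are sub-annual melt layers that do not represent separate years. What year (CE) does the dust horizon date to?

1031 CE

Total annual layers = 1694 + 712 = 2406.
2406 − 1541 = 865 annual layers lie beyond the dust horizon toward the ice surface.
Removing the 5 false annual layers leaves 865 − 5 = 860 true annual layers beyond the dust horizon.
1891 − 860 = 1031 CE.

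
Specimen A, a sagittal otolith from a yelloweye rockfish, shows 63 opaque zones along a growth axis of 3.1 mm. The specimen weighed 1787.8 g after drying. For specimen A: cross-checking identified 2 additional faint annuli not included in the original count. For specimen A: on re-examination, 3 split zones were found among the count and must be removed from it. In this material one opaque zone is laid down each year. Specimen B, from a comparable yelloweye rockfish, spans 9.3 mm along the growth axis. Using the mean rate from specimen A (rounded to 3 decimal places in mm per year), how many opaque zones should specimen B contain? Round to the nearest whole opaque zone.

Specimen A: after corrections the count is 63 − 3 + 2 = 62 opaque zones.
A: Mean rate = 3.1 mm / 62 years ≈ 0.050 mm/yr.
Specimen B: 9.3 mm / 0.050 mm per year = 186.00 years ≈ 186 opaque zones.

186 opaque zones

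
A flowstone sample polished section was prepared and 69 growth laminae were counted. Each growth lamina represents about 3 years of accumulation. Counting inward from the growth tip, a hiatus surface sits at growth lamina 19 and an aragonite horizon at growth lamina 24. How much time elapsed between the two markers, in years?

15 years

The two markers are separated by 24 − 19 = 5 growth laminae.
Multiplying by 3 years per growth lamina: 5 × 3 = 15 years.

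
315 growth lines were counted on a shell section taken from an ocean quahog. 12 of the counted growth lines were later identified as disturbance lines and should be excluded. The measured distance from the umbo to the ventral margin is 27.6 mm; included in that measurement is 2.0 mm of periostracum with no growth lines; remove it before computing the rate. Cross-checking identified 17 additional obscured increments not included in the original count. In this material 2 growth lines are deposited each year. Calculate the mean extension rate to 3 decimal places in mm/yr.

After corrections the count is 315 − 12 + 17 = 320 growth lines.
320 growth lines at 2 per year is 320 / 2 = 160 years.
Net length = 27.6 − 2.0 = 25.6 mm.
Extension rate ≈ 25.6 / 160 = 0.160 mm/yr.

0.160 mm/yr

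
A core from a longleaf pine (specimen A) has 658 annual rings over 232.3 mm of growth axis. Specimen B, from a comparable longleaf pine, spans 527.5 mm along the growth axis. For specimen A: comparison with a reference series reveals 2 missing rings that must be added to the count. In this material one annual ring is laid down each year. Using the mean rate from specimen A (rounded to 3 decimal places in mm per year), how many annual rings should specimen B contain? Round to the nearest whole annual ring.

1499 annual rings

Specimen A: true annual ring count = 658 + 2 = 660.
A: Mean rate = 232.3 mm / 660 years ≈ 0.352 mm/year.
B spans 527.5 / 0.352 = 1498.58 years ≈ 1499 annual rings.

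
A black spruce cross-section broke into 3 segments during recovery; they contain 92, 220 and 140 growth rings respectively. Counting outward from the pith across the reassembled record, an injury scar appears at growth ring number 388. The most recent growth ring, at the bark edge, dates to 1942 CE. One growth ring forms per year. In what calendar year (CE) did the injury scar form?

1878 CE

Total growth rings = 92 + 220 + 140 = 452.
The injury scar sits at growth ring 388 from the pith, so 452 − 388 = 64 growth rings formed after it.
Counting back 64 years from 1942 CE places the injury scar in 1942 − 64 = 1878 CE.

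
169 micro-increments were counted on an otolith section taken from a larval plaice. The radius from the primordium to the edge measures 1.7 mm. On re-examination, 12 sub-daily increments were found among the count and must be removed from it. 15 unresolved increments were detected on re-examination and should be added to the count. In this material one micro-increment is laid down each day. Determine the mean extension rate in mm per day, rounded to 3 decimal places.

0.010 mm per day

Adjusted count: 169 − 12 + 15 = 172 micro-increments.
1.7 mm over 172 days gives 1.7 / 172 ≈ 0.010 mm per day.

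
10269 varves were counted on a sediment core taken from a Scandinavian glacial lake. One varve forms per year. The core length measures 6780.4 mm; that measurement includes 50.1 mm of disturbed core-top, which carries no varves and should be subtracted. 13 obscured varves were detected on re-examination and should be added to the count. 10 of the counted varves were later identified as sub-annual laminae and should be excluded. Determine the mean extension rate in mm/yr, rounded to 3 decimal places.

0.655 mm/yr

True varve count = 10269 − 10 + 13 = 10272.
The growth record spans 6780.4 − 50.1 = 6730.3 mm.
Mean rate = 6730.3 mm / 10272 years ≈ 0.655 mm/yr.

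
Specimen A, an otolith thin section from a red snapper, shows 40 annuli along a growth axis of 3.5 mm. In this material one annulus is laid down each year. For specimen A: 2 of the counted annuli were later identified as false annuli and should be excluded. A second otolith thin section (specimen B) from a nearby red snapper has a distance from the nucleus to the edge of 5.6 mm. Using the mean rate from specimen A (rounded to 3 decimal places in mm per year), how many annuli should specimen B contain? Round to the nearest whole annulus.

Specimen A: true annulus count = 40 − 2 = 38.
A: Extension rate ≈ 3.5 / 38 = 0.092 mm/yr.
For B, 5.6 / 0.092 = 60.87 years ≈ 61 annuli.

61 annuli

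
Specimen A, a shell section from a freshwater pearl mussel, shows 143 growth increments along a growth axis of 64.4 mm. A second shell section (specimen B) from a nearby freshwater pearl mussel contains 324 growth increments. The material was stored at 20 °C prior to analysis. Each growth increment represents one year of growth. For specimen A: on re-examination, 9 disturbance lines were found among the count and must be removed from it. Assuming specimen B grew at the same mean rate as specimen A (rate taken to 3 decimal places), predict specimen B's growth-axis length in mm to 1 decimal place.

155.8 mm

Specimen A: correcting the raw count gives 143 − 9 = 134 true growth increments.
A: 64.4 mm over 134 years gives 64.4 / 134 ≈ 0.481 mm per year.
For B, 0.481 mm/year × 324 years = 155.8 mm.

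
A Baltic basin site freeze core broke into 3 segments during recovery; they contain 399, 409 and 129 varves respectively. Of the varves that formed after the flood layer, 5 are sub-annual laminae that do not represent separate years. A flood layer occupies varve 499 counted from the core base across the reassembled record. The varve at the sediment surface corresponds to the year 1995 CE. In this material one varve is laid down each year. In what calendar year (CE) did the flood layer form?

Total varves = 399 + 409 + 129 = 937.
937 − 499 = 438 varves lie beyond the flood layer toward the sediment surface.
438 − 5 false = 433 true varves after the flood layer.
Counting back 433 years from 1995 CE places the flood layer in 1995 − 433 = 1562 CE.

1562 CE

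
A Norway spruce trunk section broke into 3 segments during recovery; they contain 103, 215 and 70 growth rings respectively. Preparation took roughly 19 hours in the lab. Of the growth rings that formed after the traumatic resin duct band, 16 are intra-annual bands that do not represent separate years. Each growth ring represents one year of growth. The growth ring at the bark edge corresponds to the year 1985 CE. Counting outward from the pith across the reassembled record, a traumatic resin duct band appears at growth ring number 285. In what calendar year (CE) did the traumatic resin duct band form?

1898 CE

Total growth rings = 103 + 215 + 70 = 388.
The traumatic resin duct band sits at growth ring 285 from the pith, so 388 − 285 = 103 growth rings formed after it.
Removing the 16 false growth rings leaves 103 − 16 = 87 true growth rings beyond the traumatic resin duct band.
Counting back 87 years from 1985 CE places the traumatic resin duct band in 1985 − 87 = 1898 CE.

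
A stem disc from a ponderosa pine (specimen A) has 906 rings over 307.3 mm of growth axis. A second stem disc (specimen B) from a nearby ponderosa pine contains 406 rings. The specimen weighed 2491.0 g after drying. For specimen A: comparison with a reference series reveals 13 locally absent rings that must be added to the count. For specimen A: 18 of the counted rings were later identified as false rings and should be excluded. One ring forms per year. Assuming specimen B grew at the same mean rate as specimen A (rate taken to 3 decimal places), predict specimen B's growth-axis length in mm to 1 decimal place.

138.4 mm

Specimen A: true ring count = 906 − 18 + 13 = 901.
A: Mean rate = 307.3 mm / 901 years ≈ 0.341 mm per year.
Length of B = 0.341 × 406 = 138.4 mm.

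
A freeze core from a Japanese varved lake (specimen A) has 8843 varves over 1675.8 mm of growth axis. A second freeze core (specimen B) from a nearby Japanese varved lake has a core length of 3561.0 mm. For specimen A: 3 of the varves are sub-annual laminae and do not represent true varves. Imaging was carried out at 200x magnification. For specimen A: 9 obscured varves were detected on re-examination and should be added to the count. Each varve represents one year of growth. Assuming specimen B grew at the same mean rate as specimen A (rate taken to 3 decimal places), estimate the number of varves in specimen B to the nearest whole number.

Specimen A: after corrections the count is 8843 − 3 + 9 = 8849 varves.
A: 1675.8 mm over 8849 years gives 1675.8 / 8849 ≈ 0.189 mm/year.
For B, 3561.0 / 0.189 = 18841.27 years ≈ 18841 varves.

18841 varves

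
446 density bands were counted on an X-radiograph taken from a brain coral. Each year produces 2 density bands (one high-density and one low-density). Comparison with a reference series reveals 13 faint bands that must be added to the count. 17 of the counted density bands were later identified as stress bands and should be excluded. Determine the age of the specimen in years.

Correcting the raw count gives 446 − 17 + 13 = 442 true density bands.
Dividing by 2 density bands per year: 442 / 2 = 221 years.

221 years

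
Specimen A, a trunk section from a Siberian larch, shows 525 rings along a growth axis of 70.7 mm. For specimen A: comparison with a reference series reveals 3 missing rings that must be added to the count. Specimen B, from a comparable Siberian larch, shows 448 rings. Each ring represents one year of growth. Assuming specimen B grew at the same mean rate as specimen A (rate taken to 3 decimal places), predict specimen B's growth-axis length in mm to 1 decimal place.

Specimen A: after corrections the count is 525 + 3 = 528 rings.
A: Extension rate ≈ 70.7 / 528 = 0.134 mm per year.
For B, 0.134 mm/year × 448 years = 60.0 mm.

60.0 mm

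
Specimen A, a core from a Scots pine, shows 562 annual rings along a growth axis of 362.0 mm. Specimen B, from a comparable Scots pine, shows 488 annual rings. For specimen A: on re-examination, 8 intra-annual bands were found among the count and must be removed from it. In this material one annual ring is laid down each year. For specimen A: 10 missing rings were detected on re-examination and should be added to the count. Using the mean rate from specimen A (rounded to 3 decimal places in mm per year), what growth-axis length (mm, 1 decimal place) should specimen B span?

Specimen A: adjusted count: 562 − 8 + 10 = 564 annual rings.
A: Extension rate ≈ 362.0 / 564 = 0.642 mm/yr.
For B, 0.642 mm/year × 488 years = 313.3 mm.

313.3 mm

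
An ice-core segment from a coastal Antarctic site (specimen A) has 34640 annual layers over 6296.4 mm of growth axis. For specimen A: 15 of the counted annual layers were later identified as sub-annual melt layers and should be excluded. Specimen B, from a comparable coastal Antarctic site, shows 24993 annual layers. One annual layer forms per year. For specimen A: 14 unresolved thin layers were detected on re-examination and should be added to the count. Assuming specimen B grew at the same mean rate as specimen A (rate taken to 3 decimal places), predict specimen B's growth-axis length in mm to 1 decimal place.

Specimen A: correcting the raw count gives 34640 − 15 + 14 = 34639 true annual layers.
A: Mean rate = 6296.4 mm / 34639 years ≈ 0.182 mm/year.
Length of B = 0.182 × 24993 = 4548.7 mm.

4548.7 mm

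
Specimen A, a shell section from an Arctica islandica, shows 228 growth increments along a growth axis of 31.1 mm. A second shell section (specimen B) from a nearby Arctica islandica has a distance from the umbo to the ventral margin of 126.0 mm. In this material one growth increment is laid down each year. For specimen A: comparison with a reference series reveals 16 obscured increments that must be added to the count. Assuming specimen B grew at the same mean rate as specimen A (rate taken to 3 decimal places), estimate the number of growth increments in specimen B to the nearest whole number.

992 growth increments

Specimen A: after corrections the count is 228 + 16 = 244 growth increments.
A: 31.1 mm over 244 years gives 31.1 / 244 ≈ 0.127 mm/yr.
B spans 126.0 / 0.127 = 992.13 years ≈ 992 growth increments.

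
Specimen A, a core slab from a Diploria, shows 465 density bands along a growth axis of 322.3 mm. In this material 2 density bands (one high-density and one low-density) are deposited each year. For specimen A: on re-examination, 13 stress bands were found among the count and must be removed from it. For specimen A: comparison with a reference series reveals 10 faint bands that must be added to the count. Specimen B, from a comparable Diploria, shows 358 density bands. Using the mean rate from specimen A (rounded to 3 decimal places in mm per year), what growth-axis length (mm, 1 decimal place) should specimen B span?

249.7 mm

Specimen A: true density band count = 465 − 13 + 10 = 462.
Specimen A: 462 density bands at 2 per year is 462 / 2 = 231 years.
A: 322.3 mm over 231 years gives 322.3 / 231 ≈ 1.395 mm/year.
Specimen B: with 2 density bands per year, 358 / 2 = 179 years. For B, 1.395 mm/year × 179 years = 249.7 mm.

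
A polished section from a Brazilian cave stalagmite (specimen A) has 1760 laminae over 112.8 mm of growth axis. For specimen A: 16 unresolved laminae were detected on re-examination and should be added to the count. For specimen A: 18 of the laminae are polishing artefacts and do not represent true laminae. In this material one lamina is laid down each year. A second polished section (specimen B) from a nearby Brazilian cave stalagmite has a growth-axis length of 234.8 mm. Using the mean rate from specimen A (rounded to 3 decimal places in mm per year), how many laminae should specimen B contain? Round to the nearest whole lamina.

3669 laminae

Specimen A: correcting the raw count gives 1760 − 18 + 16 = 1758 true laminae.
A: 112.8 mm over 1758 years gives 112.8 / 1758 ≈ 0.064 mm/yr.
For B, 234.8 / 0.064 = 3668.75 years ≈ 3669 laminae.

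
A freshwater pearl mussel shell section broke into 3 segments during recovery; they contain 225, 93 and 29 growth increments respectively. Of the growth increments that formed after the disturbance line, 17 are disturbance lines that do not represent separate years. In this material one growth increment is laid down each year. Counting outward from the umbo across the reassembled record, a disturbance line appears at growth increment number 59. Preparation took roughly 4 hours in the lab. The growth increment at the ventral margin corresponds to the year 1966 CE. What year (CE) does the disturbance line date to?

1695 CE

Total growth increments = 225 + 93 + 29 = 347.
347 − 59 = 288 growth increments lie beyond the disturbance line toward the ventral margin.
288 − 17 false = 271 true growth increments after the disturbance line.
1966 − 271 = 1695 CE.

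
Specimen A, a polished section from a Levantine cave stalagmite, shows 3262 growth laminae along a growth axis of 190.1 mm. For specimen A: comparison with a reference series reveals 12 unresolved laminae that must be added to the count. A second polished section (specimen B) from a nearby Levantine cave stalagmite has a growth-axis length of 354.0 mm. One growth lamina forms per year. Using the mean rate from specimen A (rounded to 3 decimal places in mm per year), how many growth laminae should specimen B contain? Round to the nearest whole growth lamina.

Specimen A: adjusted count: 3262 + 12 = 3274 growth laminae.
A: 190.1 mm over 3274 years gives 190.1 / 3274 ≈ 0.058 mm/yr.
For B, 354.0 / 0.058 = 6103.45 years ≈ 6103 growth laminae.

6103 growth laminae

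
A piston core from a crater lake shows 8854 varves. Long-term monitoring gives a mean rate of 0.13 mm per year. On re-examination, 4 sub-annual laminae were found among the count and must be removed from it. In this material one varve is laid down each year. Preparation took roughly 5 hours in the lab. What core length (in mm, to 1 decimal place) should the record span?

1150.5 mm

Correcting the raw count gives 8854 − 4 = 8850 true varves.
8850 years at 0.13 mm/year gives 0.13 × 8850 = 1150.5 mm.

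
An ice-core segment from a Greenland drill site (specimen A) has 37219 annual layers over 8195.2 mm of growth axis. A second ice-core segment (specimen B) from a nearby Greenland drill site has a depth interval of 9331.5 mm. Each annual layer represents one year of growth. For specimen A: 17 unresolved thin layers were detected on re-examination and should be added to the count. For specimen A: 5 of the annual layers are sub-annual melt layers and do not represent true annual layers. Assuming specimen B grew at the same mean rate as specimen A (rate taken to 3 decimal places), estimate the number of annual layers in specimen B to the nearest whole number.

Specimen A: correcting the raw count gives 37219 − 5 + 17 = 37231 true annual layers.
A: 8195.2 mm over 37231 years gives 8195.2 / 37231 ≈ 0.220 mm/yr.
Specimen B: 9331.5 mm / 0.220 mm per year = 42415.91 years ≈ 42416 annual layers.

42416 annual layers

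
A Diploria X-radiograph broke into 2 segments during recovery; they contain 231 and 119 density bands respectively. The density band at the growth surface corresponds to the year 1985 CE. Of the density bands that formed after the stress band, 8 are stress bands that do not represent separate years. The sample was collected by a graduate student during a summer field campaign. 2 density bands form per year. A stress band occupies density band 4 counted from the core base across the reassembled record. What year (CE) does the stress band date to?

Total density bands = 231 + 119 = 350.
Between density band 4 and the growth surface there are 350 − 4 = 346 density bands.
Removing the 8 false density bands leaves 346 − 8 = 338 true density bands beyond the stress band.
With 2 density bands per year, 338 / 2 = 169 years.
The density band at the growth surface is 1985 CE, so the stress band dates to 1985 − 169 = 1816 CE.

1816 CE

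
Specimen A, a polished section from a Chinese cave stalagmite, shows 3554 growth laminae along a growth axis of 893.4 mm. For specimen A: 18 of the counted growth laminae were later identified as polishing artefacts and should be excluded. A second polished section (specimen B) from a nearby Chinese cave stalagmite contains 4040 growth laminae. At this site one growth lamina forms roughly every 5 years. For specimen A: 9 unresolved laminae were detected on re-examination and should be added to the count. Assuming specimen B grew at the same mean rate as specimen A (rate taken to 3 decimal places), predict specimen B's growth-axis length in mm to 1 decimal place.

1010.0 mm

Specimen A: after corrections the count is 3554 − 18 + 9 = 3545 growth laminae.
Specimen A: 3545 growth laminae at 5 years each span 3545 × 5 = 17725 years.
A: Mean rate = 893.4 mm / 17725 years ≈ 0.050 mm per year.
Specimen B: 4040 growth laminae at 5 years each span 4040 × 5 = 20200 years. Length of B = 0.050 × 20200 = 1010.0 mm.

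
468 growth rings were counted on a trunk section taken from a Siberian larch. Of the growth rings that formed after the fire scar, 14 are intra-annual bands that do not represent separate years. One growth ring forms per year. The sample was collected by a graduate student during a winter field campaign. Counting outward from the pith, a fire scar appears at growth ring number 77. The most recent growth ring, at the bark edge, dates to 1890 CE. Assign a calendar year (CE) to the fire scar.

1513 CE

Between growth ring 77 and the bark edge there are 468 − 77 = 391 growth rings.
Removing the 14 false growth rings leaves 391 − 14 = 377 true growth rings beyond the fire scar.
1890 − 377 = 1513 CE.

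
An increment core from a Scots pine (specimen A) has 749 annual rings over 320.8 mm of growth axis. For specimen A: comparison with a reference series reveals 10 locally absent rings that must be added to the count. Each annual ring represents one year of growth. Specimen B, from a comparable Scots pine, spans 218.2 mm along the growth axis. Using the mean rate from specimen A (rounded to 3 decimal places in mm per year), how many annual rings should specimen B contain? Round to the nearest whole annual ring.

Specimen A: adjusted count: 749 + 10 = 759 annual rings.
A: Mean rate = 320.8 mm / 759 years ≈ 0.423 mm/year.
B spans 218.2 / 0.423 = 515.84 years ≈ 516 annual rings.

516 annual rings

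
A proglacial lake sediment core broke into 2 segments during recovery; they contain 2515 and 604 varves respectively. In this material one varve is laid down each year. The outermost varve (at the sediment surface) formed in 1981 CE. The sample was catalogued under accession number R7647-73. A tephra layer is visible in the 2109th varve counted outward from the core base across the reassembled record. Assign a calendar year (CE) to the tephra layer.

Total varves = 2515 + 604 = 3119.
The tephra layer sits at varve 2109 from the core base, so 3119 − 2109 = 1010 varves formed after it.
1981 − 1010 = 971 CE.

971 CE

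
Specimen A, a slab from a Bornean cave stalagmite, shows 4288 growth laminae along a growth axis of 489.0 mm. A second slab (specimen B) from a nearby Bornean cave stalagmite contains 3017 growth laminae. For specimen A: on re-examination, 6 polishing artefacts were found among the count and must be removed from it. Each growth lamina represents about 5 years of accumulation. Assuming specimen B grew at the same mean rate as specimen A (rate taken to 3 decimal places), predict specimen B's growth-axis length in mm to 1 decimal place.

Specimen A: correcting the raw count gives 4288 − 6 = 4282 true growth laminae.
Specimen A: at 5 years per growth lamina, 4282 × 5 = 21410 years.
A: Mean rate = 489.0 mm / 21410 years ≈ 0.023 mm/yr.
Specimen B: 3017 growth laminae at 5 years each span 3017 × 5 = 15085 years. For B, 0.023 mm/year × 15085 years = 347.0 mm.

347.0 mm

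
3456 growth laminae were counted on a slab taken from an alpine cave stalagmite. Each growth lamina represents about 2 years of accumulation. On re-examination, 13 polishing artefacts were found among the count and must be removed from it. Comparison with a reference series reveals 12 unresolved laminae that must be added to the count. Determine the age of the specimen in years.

After corrections the count is 3456 − 13 + 12 = 3455 growth laminae.
At 2 years per growth lamina, 3455 × 2 = 6910 years.

6910 years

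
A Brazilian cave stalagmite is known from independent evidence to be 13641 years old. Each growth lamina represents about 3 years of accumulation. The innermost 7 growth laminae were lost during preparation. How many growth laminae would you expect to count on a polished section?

4540 growth laminae

Expected growth laminae: 13641 / 3 = 4547.
Subtracting the 7 growth laminae not captured gives 4547 − 7 = 4540 growth laminae in the record.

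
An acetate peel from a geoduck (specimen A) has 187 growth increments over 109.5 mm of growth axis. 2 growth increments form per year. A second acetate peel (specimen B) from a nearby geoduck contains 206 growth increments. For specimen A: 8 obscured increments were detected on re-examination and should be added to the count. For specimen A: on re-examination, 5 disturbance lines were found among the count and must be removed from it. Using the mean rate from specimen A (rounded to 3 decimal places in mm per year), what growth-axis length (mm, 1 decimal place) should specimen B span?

Specimen A: true growth increment count = 187 − 5 + 8 = 190.
Specimen A: 190 growth increments at 2 per year is 190 / 2 = 95 years.
A: Mean rate = 109.5 mm / 95 years ≈ 1.153 mm/year.
Specimen B: 206 growth increments at 2 per year is 206 / 2 = 103 years. Length of B = 1.153 × 103 = 118.8 mm.

118.8 mm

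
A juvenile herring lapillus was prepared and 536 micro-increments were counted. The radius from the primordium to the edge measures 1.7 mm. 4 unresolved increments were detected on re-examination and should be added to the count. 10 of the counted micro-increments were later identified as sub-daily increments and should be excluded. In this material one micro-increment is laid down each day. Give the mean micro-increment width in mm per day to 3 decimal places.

True micro-increment count = 536 − 10 + 4 = 530.
1.7 mm over 530 days gives 1.7 / 530 ≈ 0.003 mm per day.

0.003 mm per day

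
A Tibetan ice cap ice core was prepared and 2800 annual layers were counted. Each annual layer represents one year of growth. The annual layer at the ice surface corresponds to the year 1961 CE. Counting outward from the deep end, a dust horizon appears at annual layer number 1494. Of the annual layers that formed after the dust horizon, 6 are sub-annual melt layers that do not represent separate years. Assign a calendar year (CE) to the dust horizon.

661 CE

Between annual layer 1494 and the ice surface there are 2800 − 1494 = 1306 annual layers.
Removing the 6 false annual layers leaves 1306 − 6 = 1300 true annual layers beyond the dust horizon.
The annual layer at the ice surface is 1961 CE, so the dust horizon dates to 1961 − 1300 = 661 CE.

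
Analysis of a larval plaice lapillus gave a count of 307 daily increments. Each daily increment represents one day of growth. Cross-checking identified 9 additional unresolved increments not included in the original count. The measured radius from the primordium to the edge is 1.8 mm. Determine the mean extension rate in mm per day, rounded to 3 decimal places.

0.006 mm per day

After corrections the count is 307 + 9 = 316 daily increments.
Mean rate = 1.8 mm / 316 days ≈ 0.006 mm per day.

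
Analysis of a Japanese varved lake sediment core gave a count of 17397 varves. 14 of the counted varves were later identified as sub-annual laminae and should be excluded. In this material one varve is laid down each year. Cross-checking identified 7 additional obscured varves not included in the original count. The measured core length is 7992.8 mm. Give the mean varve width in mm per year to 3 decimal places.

Adjusted count: 17397 − 14 + 7 = 17390 varves.
Extension rate ≈ 7992.8 / 17390 = 0.460 mm per year.

0.460 mm per year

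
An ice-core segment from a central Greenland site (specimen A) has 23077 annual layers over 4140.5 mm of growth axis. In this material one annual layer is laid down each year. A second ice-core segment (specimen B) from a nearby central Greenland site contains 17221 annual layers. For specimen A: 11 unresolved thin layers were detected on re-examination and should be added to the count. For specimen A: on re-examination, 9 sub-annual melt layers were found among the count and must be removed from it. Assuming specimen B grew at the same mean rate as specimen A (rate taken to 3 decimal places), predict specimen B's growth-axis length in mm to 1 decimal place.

3082.6 mm

Specimen A: correcting the raw count gives 23077 − 9 + 11 = 23079 true annual layers.
A: Extension rate ≈ 4140.5 / 23079 = 0.179 mm per year.
B's length ≈ 0.179 × 17221 = 3082.6 mm.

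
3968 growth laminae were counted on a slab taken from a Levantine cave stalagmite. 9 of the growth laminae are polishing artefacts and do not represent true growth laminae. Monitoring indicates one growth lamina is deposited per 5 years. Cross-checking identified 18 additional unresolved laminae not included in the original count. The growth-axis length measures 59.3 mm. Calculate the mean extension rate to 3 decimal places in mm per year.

0.003 mm per year

True growth lamina count = 3968 − 9 + 18 = 3977.
Multiplying by 5 years per growth lamina: 3977 × 5 = 19885 years.
Mean rate = 59.3 mm / 19885 years ≈ 0.003 mm per year.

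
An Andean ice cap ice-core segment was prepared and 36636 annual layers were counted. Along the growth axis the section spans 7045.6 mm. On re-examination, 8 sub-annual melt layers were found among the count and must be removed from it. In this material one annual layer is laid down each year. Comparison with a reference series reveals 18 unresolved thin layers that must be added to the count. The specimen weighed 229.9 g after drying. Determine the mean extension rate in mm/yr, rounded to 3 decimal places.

0.192 mm/yr

Adjusted count: 36636 − 8 + 18 = 36646 annual layers.
Mean rate = 7045.6 mm / 36646 years ≈ 0.192 mm/yr.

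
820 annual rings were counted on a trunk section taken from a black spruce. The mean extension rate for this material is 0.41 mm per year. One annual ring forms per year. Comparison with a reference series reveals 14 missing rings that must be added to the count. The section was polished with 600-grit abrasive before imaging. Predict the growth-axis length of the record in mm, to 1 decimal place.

Correcting the raw count gives 820 + 14 = 834 true annual rings.
834 years at 0.41 mm/year gives 0.41 × 834 = 341.9 mm.

341.9 mm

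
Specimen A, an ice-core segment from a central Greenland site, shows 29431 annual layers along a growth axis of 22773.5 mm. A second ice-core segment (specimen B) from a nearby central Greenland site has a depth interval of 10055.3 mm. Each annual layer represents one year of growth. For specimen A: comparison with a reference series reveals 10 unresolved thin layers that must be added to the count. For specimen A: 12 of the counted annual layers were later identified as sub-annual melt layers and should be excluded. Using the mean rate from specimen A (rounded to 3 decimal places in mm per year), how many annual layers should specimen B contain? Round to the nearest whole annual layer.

12991 annual layers

Specimen A: after corrections the count is 29431 − 12 + 10 = 29429 annual layers.
A: 22773.5 mm over 29429 years gives 22773.5 / 29429 ≈ 0.774 mm/year.
Specimen B: 10055.3 mm / 0.774 mm per year = 12991.34 years ≈ 12991 annual layers.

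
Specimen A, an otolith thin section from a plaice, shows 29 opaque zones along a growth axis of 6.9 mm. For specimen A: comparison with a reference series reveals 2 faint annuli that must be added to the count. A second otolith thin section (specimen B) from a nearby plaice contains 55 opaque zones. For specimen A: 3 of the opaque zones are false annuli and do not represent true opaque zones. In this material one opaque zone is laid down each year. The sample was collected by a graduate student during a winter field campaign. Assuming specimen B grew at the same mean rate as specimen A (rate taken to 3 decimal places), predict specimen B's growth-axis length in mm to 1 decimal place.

Specimen A: after corrections the count is 29 − 3 + 2 = 28 opaque zones.
A: Extension rate ≈ 6.9 / 28 = 0.246 mm/year.
B's length ≈ 0.246 × 55 = 13.5 mm.

13.5 mm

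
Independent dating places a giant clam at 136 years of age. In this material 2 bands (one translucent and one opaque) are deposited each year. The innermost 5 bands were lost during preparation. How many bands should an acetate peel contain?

267 bands

With 2 bands per year, 136 years would produce 136 × 2 = 272 bands.
Subtracting the 5 bands not captured gives 272 − 5 = 267 bands in the record.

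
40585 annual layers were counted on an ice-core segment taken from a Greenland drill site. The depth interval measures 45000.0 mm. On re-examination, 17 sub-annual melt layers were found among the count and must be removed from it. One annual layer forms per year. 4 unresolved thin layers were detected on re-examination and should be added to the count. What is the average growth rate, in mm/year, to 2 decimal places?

After corrections the count is 40585 − 17 + 4 = 40572 annual layers.
Mean rate = 45000.0 mm / 40572 years ≈ 1.11 mm/year.

1.11 mm/year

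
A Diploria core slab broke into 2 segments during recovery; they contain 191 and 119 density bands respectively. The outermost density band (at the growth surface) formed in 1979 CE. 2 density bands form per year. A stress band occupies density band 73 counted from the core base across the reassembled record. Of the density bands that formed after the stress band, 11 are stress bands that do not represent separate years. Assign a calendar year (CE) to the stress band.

Total density bands = 191 + 119 = 310.
310 − 73 = 237 density bands lie beyond the stress band toward the growth surface.
Excluding 11 false density bands: 237 − 11 = 226.
Dividing by 2 density bands per year: 226 / 2 = 113 years.
Counting back 113 years from 1979 CE places the stress band in 1979 − 113 = 1866 CE.

1866 CE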